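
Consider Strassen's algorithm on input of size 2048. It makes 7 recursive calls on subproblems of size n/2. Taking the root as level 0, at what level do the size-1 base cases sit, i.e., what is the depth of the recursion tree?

For divide and conquer with division factor 2:

Problem sizes at each level:
Level 0: 2048
Level 1: 1024
Level 2: 512
Level 3: 256
Level 4: 128
Level 5: 64
Level 6: 32
Level 7: 16
Level 8: 8
Level 9: 4
Level 10: 2
Level 11: 1

The root is level 0 and the size-1 base case is level 11 (the tree spans levels 0 through 11, i.e. 12 levels counting the root), so the depth is the number of divisions: log_2(2048) = 11

The recursion tree depth is log_2(2048) = 11. At each level, the problem size is divided by 2, so it takes 11 divisions to reduce to a base case of size 1. The algorithm makes 7 recursive calls at each level.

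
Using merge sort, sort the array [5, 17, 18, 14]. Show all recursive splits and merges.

Merge sort trace:

Split: [5, 17, 18, 14] -> [5, 17] and [18, 14]
  Split: [5, 17] -> [5] and [17]
  Merge: [5] + [17] -> [5, 17]
  Split: [18, 14] -> [18] and [14]
  Merge: [18] + [14] -> [14, 18]
Merge: [5, 17] + [14, 18] -> [5, 14, 17, 18]

Final sorted array: [5, 14, 17, 18]

The merge sort proceeds by recursively splitting the array and merging sorted halves.
After all merges, the sorted array is [5, 14, 17, 18].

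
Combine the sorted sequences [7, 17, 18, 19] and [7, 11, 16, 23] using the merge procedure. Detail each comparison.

Merging process:

Compare 7 vs 7: take 7 from left. Merged: [7]
Compare 17 vs 7: take 7 from right. Merged: [7, 7]
Compare 17 vs 11: take 11 from right. Merged: [7, 7, 11]
Compare 17 vs 16: take 16 from right. Merged: [7, 7, 11, 16]
Compare 17 vs 23: take 17 from left. Merged: [7, 7, 11, 16, 17]
Compare 18 vs 23: take 18 from left. Merged: [7, 7, 11, 16, 17, 18]
Compare 19 vs 23: take 19 from left. Merged: [7, 7, 11, 16, 17, 18, 19]
Append remaining from right: [23]. Merged: [7, 7, 11, 16, 17, 18, 19, 23]

Final merged array: [7, 7, 11, 16, 17, 18, 19, 23]
Total comparisons: 7

The merged array is [7, 7, 11, 16, 17, 18, 19, 23], requiring 7 comparisons. The merge step runs in O(n) time where n is the total number of elements.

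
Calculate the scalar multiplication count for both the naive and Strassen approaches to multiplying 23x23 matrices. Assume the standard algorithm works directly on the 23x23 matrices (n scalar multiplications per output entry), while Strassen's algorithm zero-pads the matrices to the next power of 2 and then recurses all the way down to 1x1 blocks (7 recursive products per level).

Matrix multiplication for 23x23 matrices:

Strassen's algorithm requires power-of-2 dimensions. Pad 23x23 to 32x32 (next power of 2).

Standard algorithm: 23^3 = 12167 multiplications
Strassen's algorithm: 7^(log2(32)) = 7^5 = 16807 multiplications
Difference: 12167 - 16807 = -4640 (Strassen uses MORE here due to padding overhead — for small or just-over-power-of-2 n, padding can outweigh the per-level savings)

Standard: 12167 multiplications (23^3). Strassen: 16807 multiplications (7^5, after padding to 32x32). Strassen reduces 8 recursive multiplications to 7 at each level.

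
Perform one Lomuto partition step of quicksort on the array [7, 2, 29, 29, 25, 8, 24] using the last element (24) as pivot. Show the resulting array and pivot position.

Lomuto partition with pivot = 24:

Initial array: [7, 2, 29, 29, 25, 8, 24]

arr[0]=7 <= 24: swap with position 0, array becomes [7, 2, 29, 29, 25, 8, 24]
arr[1]=2 <= 24: swap with position 1, array becomes [7, 2, 29, 29, 25, 8, 24]
arr[2]=29 > 24: no swap
arr[3]=29 > 24: no swap
arr[4]=25 > 24: no swap
arr[5]=8 <= 24: swap with position 2, array becomes [7, 2, 8, 29, 25, 29, 24]

Place pivot at position 3: [7, 2, 8, 24, 25, 29, 29]
Pivot position: 3

After partitioning with pivot 24, the array becomes [7, 2, 8, 24, 25, 29, 29]. The pivot is placed at index 3. All elements to the left of the pivot are <= 24, and all elements to the right are > 24.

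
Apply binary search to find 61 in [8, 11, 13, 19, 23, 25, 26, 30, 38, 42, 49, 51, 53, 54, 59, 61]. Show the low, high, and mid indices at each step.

Binary search for 61 in [8, 11, 13, 19, 23, 25, 26, 30, 38, 42, 49, 51, 53, 54, 59, 61]:

lo=0, hi=15, mid=7, arr[mid]=30 -> 30 < 61, search right half
lo=8, hi=15, mid=11, arr[mid]=51 -> 51 < 61, search right half
lo=12, hi=15, mid=13, arr[mid]=54 -> 54 < 61, search right half
lo=14, hi=15, mid=14, arr[mid]=59 -> 59 < 61, search right half
lo=15, hi=15, mid=15, arr[mid]=61 -> Found target at index 15!

Binary search finds 61 at index 15 after 5 comparisons. The search repeatedly halves the search space by comparing with the middle element.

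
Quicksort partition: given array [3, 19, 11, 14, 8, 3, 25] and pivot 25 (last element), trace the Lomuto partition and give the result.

Lomuto partition with pivot = 25:

Initial array: [3, 19, 11, 14, 8, 3, 25]

arr[0]=3 <= 25: swap with position 0, array becomes [3, 19, 11, 14, 8, 3, 25]
arr[1]=19 <= 25: swap with position 1, array becomes [3, 19, 11, 14, 8, 3, 25]
arr[2]=11 <= 25: swap with position 2, array becomes [3, 19, 11, 14, 8, 3, 25]
arr[3]=14 <= 25: swap with position 3, array becomes [3, 19, 11, 14, 8, 3, 25]
arr[4]=8 <= 25: swap with position 4, array becomes [3, 19, 11, 14, 8, 3, 25]
arr[5]=3 <= 25: swap with position 5, array becomes [3, 19, 11, 14, 8, 3, 25]

Place pivot at position 6: [3, 19, 11, 14, 8, 3, 25]
Pivot position: 6

After partitioning with pivot 25, the array becomes [3, 19, 11, 14, 8, 3, 25]. The pivot is placed at index 6. All elements to the left of the pivot are <= 25, and all elements to the right are > 25.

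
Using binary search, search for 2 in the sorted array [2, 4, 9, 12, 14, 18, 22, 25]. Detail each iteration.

Binary search for 2 in [2, 4, 9, 12, 14, 18, 22, 25]:

lo=0, hi=7, mid=3, arr[mid]=12 -> 12 > 2, search left half
lo=0, hi=2, mid=1, arr[mid]=4 -> 4 > 2, search left half
lo=0, hi=0, mid=0, arr[mid]=2 -> Found target at index 0!

Binary search finds 2 at index 0 after 3 comparisons. The search repeatedly halves the search space by comparing with the middle element.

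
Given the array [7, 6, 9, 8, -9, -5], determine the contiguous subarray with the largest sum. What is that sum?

Using Kadane's algorithm on [7, 6, 9, 8, -9, -5]:

Scanning through the array:
Position 1 (value 6): max_ending_here = 13, max_so_far = 13
Position 2 (value 9): max_ending_here = 22, max_so_far = 22
Position 3 (value 8): max_ending_here = 30, max_so_far = 30
Position 4 (value -9): max_ending_here = 21, max_so_far = 30
Position 5 (value -5): max_ending_here = 16, max_so_far = 30

Maximum subarray: [7, 6, 9, 8]
Maximum sum: 30

The maximum subarray is [7, 6, 9, 8] with sum 30. This subarray runs from index 0 to index 3.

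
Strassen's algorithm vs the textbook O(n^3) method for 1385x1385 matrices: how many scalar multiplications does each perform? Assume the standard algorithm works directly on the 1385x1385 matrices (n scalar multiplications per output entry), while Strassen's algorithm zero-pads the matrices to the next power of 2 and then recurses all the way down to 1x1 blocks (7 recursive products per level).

Matrix multiplication for 1385x1385 matrices:

Strassen's algorithm requires power-of-2 dimensions. Pad 1385x1385 to 2048x2048 (next power of 2).

Standard algorithm: 1385^3 = 2656741625 multiplications
Strassen's algorithm: 7^(log2(2048)) = 7^11 = 1977326743 multiplications
Savings: 2656741625 - 1977326743 = 679414882 multiplications

Standard: 2656741625 multiplications (1385^3). Strassen: 1977326743 multiplications (7^11, after padding to 2048x2048). Strassen reduces 8 recursive multiplications to 7 at each level.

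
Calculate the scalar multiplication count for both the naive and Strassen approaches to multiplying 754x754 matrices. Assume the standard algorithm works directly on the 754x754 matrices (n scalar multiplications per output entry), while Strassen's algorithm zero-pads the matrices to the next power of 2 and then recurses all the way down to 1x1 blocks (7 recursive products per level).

Matrix multiplication for 754x754 matrices:

Strassen's algorithm requires power-of-2 dimensions. Pad 754x754 to 1024x1024 (next power of 2).

Standard algorithm: 754^3 = 428661064 multiplications
Strassen's algorithm: 7^(log2(1024)) = 7^10 = 282475249 multiplications
Savings: 428661064 - 282475249 = 146185815 multiplications

Standard: 428661064 multiplications (754^3). Strassen: 282475249 multiplications (7^10, after padding to 1024x1024). Strassen reduces 8 recursive multiplications to 7 at each level.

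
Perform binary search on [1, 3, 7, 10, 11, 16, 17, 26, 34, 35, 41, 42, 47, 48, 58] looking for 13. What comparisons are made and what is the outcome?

Binary search for 13 in [1, 3, 7, 10, 11, 16, 17, 26, 34, 35, 41, 42, 47, 48, 58]:

lo=0, hi=14, mid=7, arr[mid]=26 -> 26 > 13, search left half
lo=0, hi=6, mid=3, arr[mid]=10 -> 10 < 13, search right half
lo=4, hi=6, mid=5, arr[mid]=16 -> 16 > 13, search left half
lo=4, hi=4, mid=4, arr[mid]=11 -> 11 < 13, search right half
lo=5 > hi=4, target 13 not found

Binary search determines that 13 is not in the array after 4 comparisons. The search space was exhausted without finding the target.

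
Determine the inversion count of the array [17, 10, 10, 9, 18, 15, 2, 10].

Finding inversions in [17, 10, 10, 9, 18, 15, 2, 10]:

(0, 1): arr[0]=17 > arr[1]=10
(0, 2): arr[0]=17 > arr[2]=10
(0, 3): arr[0]=17 > arr[3]=9
(0, 5): arr[0]=17 > arr[5]=15
(0, 6): arr[0]=17 > arr[6]=2
(0, 7): arr[0]=17 > arr[7]=10
(1, 3): arr[1]=10 > arr[3]=9
(1, 6): arr[1]=10 > arr[6]=2
(2, 3): arr[2]=10 > arr[3]=9
(2, 6): arr[2]=10 > arr[6]=2
(3, 6): arr[3]=9 > arr[6]=2
(4, 5): arr[4]=18 > arr[5]=15
(4, 6): arr[4]=18 > arr[6]=2
(4, 7): arr[4]=18 > arr[7]=10
(5, 6): arr[5]=15 > arr[6]=2
(5, 7): arr[5]=15 > arr[7]=10

Total inversions: 16

The array has 16 inversion(s): (0,1), (0,2), (0,3), (0,5), (0,6), (0,7), (1,3), (1,6), (2,3), (2,6), (3,6), (4,5), (4,6), (4,7), (5,6), (5,7). Each pair (i,j) satisfies i < j and arr[i] > arr[j].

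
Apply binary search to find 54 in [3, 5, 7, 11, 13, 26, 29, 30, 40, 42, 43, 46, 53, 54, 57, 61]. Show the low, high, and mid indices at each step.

Binary search for 54 in [3, 5, 7, 11, 13, 26, 29, 30, 40, 42, 43, 46, 53, 54, 57, 61]:

lo=0, hi=15, mid=7, arr[mid]=30 -> 30 < 54, search right half
lo=8, hi=15, mid=11, arr[mid]=46 -> 46 < 54, search right half
lo=12, hi=15, mid=13, arr[mid]=54 -> Found target at index 13!

Binary search finds 54 at index 13 after 3 comparisons. The search repeatedly halves the search space by comparing with the middle element.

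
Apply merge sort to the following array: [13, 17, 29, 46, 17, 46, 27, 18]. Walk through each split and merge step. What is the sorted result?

Merge sort trace:

Split: [13, 17, 29, 46, 17, 46, 27, 18] -> [13, 17, 29, 46] and [17, 46, 27, 18]
  Split: [13, 17, 29, 46] -> [13, 17] and [29, 46]
    Split: [13, 17] -> [13] and [17]
    Merge: [13] + [17] -> [13, 17]
    Split: [29, 46] -> [29] and [46]
    Merge: [29] + [46] -> [29, 46]
  Merge: [13, 17] + [29, 46] -> [13, 17, 29, 46]
  Split: [17, 46, 27, 18] -> [17, 46] and [27, 18]
    Split: [17, 46] -> [17] and [46]
    Merge: [17] + [46] -> [17, 46]
    Split: [27, 18] -> [27] and [18]
    Merge: [27] + [18] -> [18, 27]
  Merge: [17, 46] + [18, 27] -> [17, 18, 27, 46]
Merge: [13, 17, 29, 46] + [17, 18, 27, 46] -> [13, 17, 17, 18, 27, 29, 46, 46]

Final sorted array: [13, 17, 17, 18, 27, 29, 46, 46]

The merge sort proceeds by recursively splitting the array and merging sorted halves.
After all merges, the sorted array is [13, 17, 17, 18, 27, 29, 46, 46].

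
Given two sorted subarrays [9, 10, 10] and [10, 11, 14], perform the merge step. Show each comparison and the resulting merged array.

Merging process:

Compare 9 vs 10: take 9 from left. Merged: [9]
Compare 10 vs 10: take 10 from left. Merged: [9, 10]
Compare 10 vs 10: take 10 from left. Merged: [9, 10, 10]
Append remaining from right: [10, 11, 14]. Merged: [9, 10, 10, 10, 11, 14]

Final merged array: [9, 10, 10, 10, 11, 14]
Total comparisons: 3

The merged array is [9, 10, 10, 10, 11, 14], requiring 3 comparisons. The merge step runs in O(n) time where n is the total number of elements.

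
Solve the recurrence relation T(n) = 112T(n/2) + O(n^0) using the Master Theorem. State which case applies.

Master Theorem for T(n) = 112T(n/2) + O(n^0):

a = 112, b = 2, c = 0
log_b(a) = log_2(112) = 6.8074

Case 1: c = 0 < log_2(112) = 6.8074
T(n) = O(n^(log_2 112))

For T(n) = 112T(n/2) + O(n^0): log_2(112) = 6.8074. This is Case 1 of the Master Theorem (c < log_b(a), work dominated by leaves), giving O(n^(log_2 112)).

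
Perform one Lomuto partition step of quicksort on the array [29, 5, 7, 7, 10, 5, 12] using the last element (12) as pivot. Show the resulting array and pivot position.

Lomuto partition with pivot = 12:

Initial array: [29, 5, 7, 7, 10, 5, 12]

arr[0]=29 > 12: no swap
arr[1]=5 <= 12: swap with position 0, array becomes [5, 29, 7, 7, 10, 5, 12]
arr[2]=7 <= 12: swap with position 1, array becomes [5, 7, 29, 7, 10, 5, 12]
arr[3]=7 <= 12: swap with position 2, array becomes [5, 7, 7, 29, 10, 5, 12]
arr[4]=10 <= 12: swap with position 3, array becomes [5, 7, 7, 10, 29, 5, 12]
arr[5]=5 <= 12: swap with position 4, array becomes [5, 7, 7, 10, 5, 29, 12]

Place pivot at position 5: [5, 7, 7, 10, 5, 12, 29]
Pivot position: 5

After partitioning with pivot 12, the array becomes [5, 7, 7, 10, 5, 12, 29]. The pivot is placed at index 5. All elements to the left of the pivot are <= 12, and all elements to the right are > 12.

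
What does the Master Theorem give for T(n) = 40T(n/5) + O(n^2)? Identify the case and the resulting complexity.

Master Theorem for T(n) = 40T(n/5) + O(n^2):

a = 40, b = 5, c = 2
log_b(a) = log_5(40) = 2.2920

Case 1: c = 2 < log_5(40) = 2.2920
T(n) = O(n^(log_5 40))

For T(n) = 40T(n/5) + O(n^2): log_5(40) = 2.2920. This is Case 1 of the Master Theorem (c < log_b(a), work dominated by leaves), giving O(n^(log_5 40)).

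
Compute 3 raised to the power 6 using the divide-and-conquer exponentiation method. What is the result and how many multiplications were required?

Computing 3^6 by squaring (build up from 3^1; each line after the first costs one multiplication):

3^1 = 3
3^2 = (3^1)^2 = 3^2 = 9
3^3 = 3 * 3^2 = 3 * 9 = 27
3^6 = (3^3)^2 = 27^2 = 729

Result: 729
Multiplications needed: 3 (3 lines after 3^1)

3^6 = 729. Using exponentiation by squaring, this requires 3 multiplications. The key idea: if the exponent is even, square the half-power; if odd, multiply by the base once.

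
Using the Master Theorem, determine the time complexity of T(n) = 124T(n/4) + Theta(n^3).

Master Theorem for T(n) = 124T(n/4) + O(n^3):

a = 124, b = 4, c = 3
log_b(a) = log_4(124) = 3.4771

Case 1: c = 3 < log_4(124) = 3.4771
T(n) = O(n^(log_4 124))

For T(n) = 124T(n/4) + O(n^3): log_4(124) = 3.4771. This is Case 1 of the Master Theorem (c < log_b(a), work dominated by leaves), giving O(n^(log_4 124)).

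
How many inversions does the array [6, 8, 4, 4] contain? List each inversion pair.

Finding inversions in [6, 8, 4, 4]:

(0, 2): arr[0]=6 > arr[2]=4
(0, 3): arr[0]=6 > arr[3]=4
(1, 2): arr[1]=8 > arr[2]=4
(1, 3): arr[1]=8 > arr[3]=4

Total inversions: 4

The array has 4 inversion(s): (0,2), (0,3), (1,2), (1,3). Each pair (i,j) satisfies i < j and arr[i] > arr[j].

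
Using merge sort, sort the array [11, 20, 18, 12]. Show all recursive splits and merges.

Merge sort trace:

Split: [11, 20, 18, 12] -> [11, 20] and [18, 12]
  Split: [11, 20] -> [11] and [20]
  Merge: [11] + [20] -> [11, 20]
  Split: [18, 12] -> [18] and [12]
  Merge: [18] + [12] -> [12, 18]
Merge: [11, 20] + [12, 18] -> [11, 12, 18, 20]

Final sorted array: [11, 12, 18, 20]

The merge sort proceeds by recursively splitting the array and merging sorted halves.
After all merges, the sorted array is [11, 12, 18, 20].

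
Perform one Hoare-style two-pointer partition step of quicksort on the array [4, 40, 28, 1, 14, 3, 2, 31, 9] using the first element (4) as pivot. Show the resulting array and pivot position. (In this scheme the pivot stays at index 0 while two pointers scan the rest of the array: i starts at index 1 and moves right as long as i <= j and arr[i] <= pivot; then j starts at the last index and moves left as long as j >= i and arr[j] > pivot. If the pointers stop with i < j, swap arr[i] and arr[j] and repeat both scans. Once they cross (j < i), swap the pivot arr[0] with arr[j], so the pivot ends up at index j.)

Hoare-style two-pointer partition with pivot = 4:

Initial array: [4, 40, 28, 1, 14, 3, 2, 31, 9]

Pointers start at i = 1, j = 8.
i stops at index 1 (arr[1]=40 > 4), j stops at index 6 (arr[6]=2 <= 4): swap arr[1] and arr[6], array becomes [4, 2, 28, 1, 14, 3, 40, 31, 9]
i stops at index 2 (arr[2]=28 > 4), j stops at index 5 (arr[5]=3 <= 4): swap arr[2] and arr[5], array becomes [4, 2, 3, 1, 14, 28, 40, 31, 9]
i ends at 4, j ends at 3: the pointers have crossed (j < i), so scanning stops.

Swap pivot arr[0] with arr[3] to place pivot at position 3: [1, 2, 3, 4, 14, 28, 40, 31, 9]
Pivot position: 3

After partitioning with pivot 4, the array becomes [1, 2, 3, 4, 14, 28, 40, 31, 9]. The pivot is placed at index 3. All elements to the left of the pivot are <= 4, and all elements to the right are > 4.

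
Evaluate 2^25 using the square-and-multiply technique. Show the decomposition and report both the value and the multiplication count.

Computing 2^25 by squaring (build up from 2^1; each line after the first costs one multiplication):

2^1 = 2
2^2 = (2^1)^2 = 2^2 = 4
2^3 = 2 * 2^2 = 2 * 4 = 8
2^6 = (2^3)^2 = 8^2 = 64
2^12 = (2^6)^2 = 64^2 = 4096
2^24 = (2^12)^2 = 4096^2 = 16777216
2^25 = 2 * 2^24 = 2 * 16777216 = 33554432

Result: 33554432
Multiplications needed: 6 (6 lines after 2^1)

2^25 = 33554432. Using exponentiation by squaring, this requires 6 multiplications. The key idea: if the exponent is even, square the half-power; if odd, multiply by the base once.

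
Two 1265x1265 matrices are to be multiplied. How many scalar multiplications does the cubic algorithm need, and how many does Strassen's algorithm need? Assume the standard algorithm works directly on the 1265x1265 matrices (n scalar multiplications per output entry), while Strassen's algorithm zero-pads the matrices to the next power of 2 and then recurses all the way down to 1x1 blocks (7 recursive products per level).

Matrix multiplication for 1265x1265 matrices:

Strassen's algorithm requires power-of-2 dimensions. Pad 1265x1265 to 2048x2048 (next power of 2).

Standard algorithm: 1265^3 = 2024284625 multiplications
Strassen's algorithm: 7^(log2(2048)) = 7^11 = 1977326743 multiplications
Savings: 2024284625 - 1977326743 = 46957882 multiplications

Standard: 2024284625 multiplications (1265^3). Strassen: 1977326743 multiplications (7^11, after padding to 2048x2048). Strassen reduces 8 recursive multiplications to 7 at each level.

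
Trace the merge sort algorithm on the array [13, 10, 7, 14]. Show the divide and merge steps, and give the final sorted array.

Merge sort trace:

Split: [13, 10, 7, 14] -> [13, 10] and [7, 14]
  Split: [13, 10] -> [13] and [10]
  Merge: [13] + [10] -> [10, 13]
  Split: [7, 14] -> [7] and [14]
  Merge: [7] + [14] -> [7, 14]
Merge: [10, 13] + [7, 14] -> [7, 10, 13, 14]

Final sorted array: [7, 10, 13, 14]

The merge sort proceeds by recursively splitting the array and merging sorted halves.
After all merges, the sorted array is [7, 10, 13, 14].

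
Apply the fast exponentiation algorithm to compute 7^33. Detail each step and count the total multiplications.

Computing 7^33 by squaring (build up from 7^1; each line after the first costs one multiplication):

7^1 = 7
7^2 = (7^1)^2 = 7^2 = 49
7^4 = (7^2)^2 = 49^2 = 2401
7^8 = (7^4)^2 = 2401^2 = 5764801
7^16 = (7^8)^2 = 5764801^2 = 33232930569601
7^32 = (7^16)^2 = 33232930569601^2 = 1104427674243920646305299201
7^33 = 7 * 7^32 = 7 * 1104427674243920646305299201 = 7730993719707444524137094407

Result: 7730993719707444524137094407
Multiplications needed: 6 (6 lines after 7^1)

7^33 = 7730993719707444524137094407. Using exponentiation by squaring, this requires 6 multiplications. The key idea: if the exponent is even, square the half-power; if odd, multiply by the base once.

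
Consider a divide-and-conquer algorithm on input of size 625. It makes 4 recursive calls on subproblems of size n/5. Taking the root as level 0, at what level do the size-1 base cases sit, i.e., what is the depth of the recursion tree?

For divide and conquer with division factor 5:

Problem sizes at each level:
Level 0: 625
Level 1: 125
Level 2: 25
Level 3: 5
Level 4: 1

The root is level 0 and the size-1 base case is level 4 (the tree spans levels 0 through 4, i.e. 5 levels counting the root), so the depth is the number of divisions: log_5(625) = 4

The recursion tree depth is log_5(625) = 4. At each level, the problem size is divided by 5, so it takes 4 divisions to reduce to a base case of size 1. The algorithm makes 4 recursive calls at each level.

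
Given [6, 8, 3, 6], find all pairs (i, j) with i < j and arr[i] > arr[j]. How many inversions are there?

Finding inversions in [6, 8, 3, 6]:

(0, 2): arr[0]=6 > arr[2]=3
(1, 2): arr[1]=8 > arr[2]=3
(1, 3): arr[1]=8 > arr[3]=6

Total inversions: 3

The array has 3 inversion(s): (0,2), (1,2), (1,3). Each pair (i,j) satisfies i < j and arr[i] > arr[j].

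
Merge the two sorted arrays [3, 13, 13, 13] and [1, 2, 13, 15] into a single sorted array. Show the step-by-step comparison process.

Merging process:

Compare 3 vs 1: take 1 from right. Merged: [1]
Compare 3 vs 2: take 2 from right. Merged: [1, 2]
Compare 3 vs 13: take 3 from left. Merged: [1, 2, 3]
Compare 13 vs 13: take 13 from left. Merged: [1, 2, 3, 13]
Compare 13 vs 13: take 13 from left. Merged: [1, 2, 3, 13, 13]
Compare 13 vs 13: take 13 from left. Merged: [1, 2, 3, 13, 13, 13]
Append remaining from right: [13, 15]. Merged: [1, 2, 3, 13, 13, 13, 13, 15]

Final merged array: [1, 2, 3, 13, 13, 13, 13, 15]
Total comparisons: 6

The merged array is [1, 2, 3, 13, 13, 13, 13, 15], requiring 6 comparisons. The merge step runs in O(n) time where n is the total number of elements.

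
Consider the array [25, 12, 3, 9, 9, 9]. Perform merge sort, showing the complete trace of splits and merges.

Merge sort trace:

Split: [25, 12, 3, 9, 9, 9] -> [25, 12, 3] and [9, 9, 9]
  Split: [25, 12, 3] -> [25] and [12, 3]
    Split: [12, 3] -> [12] and [3]
    Merge: [12] + [3] -> [3, 12]
  Merge: [25] + [3, 12] -> [3, 12, 25]
  Split: [9, 9, 9] -> [9] and [9, 9]
    Split: [9, 9] -> [9] and [9]
    Merge: [9] + [9] -> [9, 9]
  Merge: [9] + [9, 9] -> [9, 9, 9]
Merge: [3, 12, 25] + [9, 9, 9] -> [3, 9, 9, 9, 12, 25]

Final sorted array: [3, 9, 9, 9, 12, 25]

The merge sort proceeds by recursively splitting the array and merging sorted halves.
After all merges, the sorted array is [3, 9, 9, 9, 12, 25].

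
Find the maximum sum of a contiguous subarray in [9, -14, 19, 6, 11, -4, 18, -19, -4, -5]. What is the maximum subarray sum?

Using Kadane's algorithm on [9, -14, 19, 6, 11, -4, 18, -19, -4, -5]:

Scanning through the array:
Position 1 (value -14): max_ending_here = -5, max_so_far = 9
Position 2 (value 19): max_ending_here = 19, max_so_far = 19
Position 3 (value 6): max_ending_here = 25, max_so_far = 25
Position 4 (value 11): max_ending_here = 36, max_so_far = 36
Position 5 (value -4): max_ending_here = 32, max_so_far = 36
Position 6 (value 18): max_ending_here = 50, max_so_far = 50
Position 7 (value -19): max_ending_here = 31, max_so_far = 50
Position 8 (value -4): max_ending_here = 27, max_so_far = 50
Position 9 (value -5): max_ending_here = 22, max_so_far = 50

Maximum subarray: [19, 6, 11, -4, 18]
Maximum sum: 50

The maximum subarray is [19, 6, 11, -4, 18] with sum 50. This subarray runs from index 2 to index 6.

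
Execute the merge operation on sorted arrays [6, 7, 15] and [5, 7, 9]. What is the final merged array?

Merging process:

Compare 6 vs 5: take 5 from right. Merged: [5]
Compare 6 vs 7: take 6 from left. Merged: [5, 6]
Compare 7 vs 7: take 7 from left. Merged: [5, 6, 7]
Compare 15 vs 7: take 7 from right. Merged: [5, 6, 7, 7]
Compare 15 vs 9: take 9 from right. Merged: [5, 6, 7, 7, 9]
Append remaining from left: [15]. Merged: [5, 6, 7, 7, 9, 15]

Final merged array: [5, 6, 7, 7, 9, 15]
Total comparisons: 5

The merged array is [5, 6, 7, 7, 9, 15], requiring 5 comparisons. The merge step runs in O(n) time where n is the total number of elements.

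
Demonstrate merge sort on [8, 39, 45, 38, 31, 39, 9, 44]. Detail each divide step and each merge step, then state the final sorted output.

Merge sort trace:

Split: [8, 39, 45, 38, 31, 39, 9, 44] -> [8, 39, 45, 38] and [31, 39, 9, 44]
  Split: [8, 39, 45, 38] -> [8, 39] and [45, 38]
    Split: [8, 39] -> [8] and [39]
    Merge: [8] + [39] -> [8, 39]
    Split: [45, 38] -> [45] and [38]
    Merge: [45] + [38] -> [38, 45]
  Merge: [8, 39] + [38, 45] -> [8, 38, 39, 45]
  Split: [31, 39, 9, 44] -> [31, 39] and [9, 44]
    Split: [31, 39] -> [31] and [39]
    Merge: [31] + [39] -> [31, 39]
    Split: [9, 44] -> [9] and [44]
    Merge: [9] + [44] -> [9, 44]
  Merge: [31, 39] + [9, 44] -> [9, 31, 39, 44]
Merge: [8, 38, 39, 45] + [9, 31, 39, 44] -> [8, 9, 31, 38, 39, 39, 44, 45]

Final sorted array: [8, 9, 31, 38, 39, 39, 44, 45]

The merge sort proceeds by recursively splitting the array and merging sorted halves.
After all merges, the sorted array is [8, 9, 31, 38, 39, 39, 44, 45].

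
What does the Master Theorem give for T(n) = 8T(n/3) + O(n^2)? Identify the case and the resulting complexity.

Master Theorem for T(n) = 8T(n/3) + O(n^2):

a = 8, b = 3, c = 2
log_b(a) = log_3(8) = 1.8928

Case 3: c = 2 > log_3(8) = 1.8928
T(n) = O(n^2) = O(n^2)

For T(n) = 8T(n/3) + O(n^2): log_3(8) = 1.8928. This is Case 3 of the Master Theorem (c > log_b(a), work dominated by root), giving O(n^2).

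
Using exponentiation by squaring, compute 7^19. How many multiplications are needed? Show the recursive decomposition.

Computing 7^19 by squaring (build up from 7^1; each line after the first costs one multiplication):

7^1 = 7
7^2 = (7^1)^2 = 7^2 = 49
7^4 = (7^2)^2 = 49^2 = 2401
7^8 = (7^4)^2 = 2401^2 = 5764801
7^9 = 7 * 7^8 = 7 * 5764801 = 40353607
7^18 = (7^9)^2 = 40353607^2 = 1628413597910449
7^19 = 7 * 7^18 = 7 * 1628413597910449 = 11398895185373143

Result: 11398895185373143
Multiplications needed: 6 (6 lines after 7^1)

7^19 = 11398895185373143. Using exponentiation by squaring, this requires 6 multiplications. The key idea: if the exponent is even, square the half-power; if odd, multiply by the base once.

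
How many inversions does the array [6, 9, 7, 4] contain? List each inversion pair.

Finding inversions in [6, 9, 7, 4]:

(0, 3): arr[0]=6 > arr[3]=4
(1, 2): arr[1]=9 > arr[2]=7
(1, 3): arr[1]=9 > arr[3]=4
(2, 3): arr[2]=7 > arr[3]=4

Total inversions: 4

The array has 4 inversion(s): (0,3), (1,2), (1,3), (2,3). Each pair (i,j) satisfies i < j and arr[i] > arr[j].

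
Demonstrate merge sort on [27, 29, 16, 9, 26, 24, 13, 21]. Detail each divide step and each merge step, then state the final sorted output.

Merge sort trace:

Split: [27, 29, 16, 9, 26, 24, 13, 21] -> [27, 29, 16, 9] and [26, 24, 13, 21]
  Split: [27, 29, 16, 9] -> [27, 29] and [16, 9]
    Split: [27, 29] -> [27] and [29]
    Merge: [27] + [29] -> [27, 29]
    Split: [16, 9] -> [16] and [9]
    Merge: [16] + [9] -> [9, 16]
  Merge: [27, 29] + [9, 16] -> [9, 16, 27, 29]
  Split: [26, 24, 13, 21] -> [26, 24] and [13, 21]
    Split: [26, 24] -> [26] and [24]
    Merge: [26] + [24] -> [24, 26]
    Split: [13, 21] -> [13] and [21]
    Merge: [13] + [21] -> [13, 21]
  Merge: [24, 26] + [13, 21] -> [13, 21, 24, 26]
Merge: [9, 16, 27, 29] + [13, 21, 24, 26] -> [9, 13, 16, 21, 24, 26, 27, 29]

Final sorted array: [9, 13, 16, 21, 24, 26, 27, 29]

The merge sort proceeds by recursively splitting the array and merging sorted halves.
After all merges, the sorted array is [9, 13, 16, 21, 24, 26, 27, 29].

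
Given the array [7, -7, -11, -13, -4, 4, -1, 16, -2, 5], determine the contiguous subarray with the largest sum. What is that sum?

Using Kadane's algorithm on [7, -7, -11, -13, -4, 4, -1, 16, -2, 5]:

Scanning through the array:
Position 1 (value -7): max_ending_here = 0, max_so_far = 7
Position 2 (value -11): max_ending_here = -11, max_so_far = 7
Position 3 (value -13): max_ending_here = -13, max_so_far = 7
Position 4 (value -4): max_ending_here = -4, max_so_far = 7
Position 5 (value 4): max_ending_here = 4, max_so_far = 7
Position 6 (value -1): max_ending_here = 3, max_so_far = 7
Position 7 (value 16): max_ending_here = 19, max_so_far = 19
Position 8 (value -2): max_ending_here = 17, max_so_far = 19
Position 9 (value 5): max_ending_here = 22, max_so_far = 22

Maximum subarray: [4, -1, 16, -2, 5]
Maximum sum: 22

The maximum subarray is [4, -1, 16, -2, 5] with sum 22. This subarray runs from index 5 to index 9.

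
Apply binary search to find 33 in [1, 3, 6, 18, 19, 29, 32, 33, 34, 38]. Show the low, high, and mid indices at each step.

Binary search for 33 in [1, 3, 6, 18, 19, 29, 32, 33, 34, 38]:

lo=0, hi=9, mid=4, arr[mid]=19 -> 19 < 33, search right half
lo=5, hi=9, mid=7, arr[mid]=33 -> Found target at index 7!

Binary search finds 33 at index 7 after 2 comparisons. The search repeatedly halves the search space by comparing with the middle element.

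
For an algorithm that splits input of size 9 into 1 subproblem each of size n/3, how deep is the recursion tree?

For divide and conquer with division factor 3:

Problem sizes at each level:
Level 0: 9
Level 1: 3
Level 2: 1

The root is level 0 and the size-1 base case is level 2 (the tree spans levels 0 through 2, i.e. 3 levels counting the root), so the depth is the number of divisions: log_3(9) = 2

The recursion tree depth is log_3(9) = 2. At each level, the problem size is divided by 3, so it takes 2 divisions to reduce to a base case of size 1. The algorithm makes 1 recursive call at each level.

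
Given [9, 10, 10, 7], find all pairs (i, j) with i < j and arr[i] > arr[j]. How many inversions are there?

Finding inversions in [9, 10, 10, 7]:

(0, 3): arr[0]=9 > arr[3]=7
(1, 3): arr[1]=10 > arr[3]=7
(2, 3): arr[2]=10 > arr[3]=7

Total inversions: 3

The array has 3 inversion(s): (0,3), (1,3), (2,3). Each pair (i,j) satisfies i < j and arr[i] > arr[j].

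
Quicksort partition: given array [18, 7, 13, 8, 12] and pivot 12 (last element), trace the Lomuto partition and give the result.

Lomuto partition with pivot = 12:

Initial array: [18, 7, 13, 8, 12]

arr[0]=18 > 12: no swap
arr[1]=7 <= 12: swap with position 0, array becomes [7, 18, 13, 8, 12]
arr[2]=13 > 12: no swap
arr[3]=8 <= 12: swap with position 1, array becomes [7, 8, 13, 18, 12]

Place pivot at position 2: [7, 8, 12, 18, 13]
Pivot position: 2

After partitioning with pivot 12, the array becomes [7, 8, 12, 18, 13]. The pivot is placed at index 2. All elements to the left of the pivot are <= 12, and all elements to the right are > 12.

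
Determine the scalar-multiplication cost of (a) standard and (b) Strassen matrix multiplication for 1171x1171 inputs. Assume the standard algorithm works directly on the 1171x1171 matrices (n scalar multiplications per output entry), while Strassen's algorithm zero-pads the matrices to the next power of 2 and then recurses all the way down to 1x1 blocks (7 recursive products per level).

Matrix multiplication for 1171x1171 matrices:

Strassen's algorithm requires power-of-2 dimensions. Pad 1171x1171 to 2048x2048 (next power of 2).

Standard algorithm: 1171^3 = 1605723211 multiplications
Strassen's algorithm: 7^(log2(2048)) = 7^11 = 1977326743 multiplications
Difference: 1605723211 - 1977326743 = -371603532 (Strassen uses MORE here due to padding overhead — for small or just-over-power-of-2 n, padding can outweigh the per-level savings)

Standard: 1605723211 multiplications (1171^3). Strassen: 1977326743 multiplications (7^11, after padding to 2048x2048). Strassen reduces 8 recursive multiplications to 7 at each level.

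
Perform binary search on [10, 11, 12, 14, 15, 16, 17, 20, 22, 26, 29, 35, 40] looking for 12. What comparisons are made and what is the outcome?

Binary search for 12 in [10, 11, 12, 14, 15, 16, 17, 20, 22, 26, 29, 35, 40]:

lo=0, hi=12, mid=6, arr[mid]=17 -> 17 > 12, search left half
lo=0, hi=5, mid=2, arr[mid]=12 -> Found target at index 2!

Binary search finds 12 at index 2 after 2 comparisons. The search repeatedly halves the search space by comparing with the middle element.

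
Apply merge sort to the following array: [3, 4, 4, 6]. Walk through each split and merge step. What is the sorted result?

Merge sort trace:

Split: [3, 4, 4, 6] -> [3, 4] and [4, 6]
  Split: [3, 4] -> [3] and [4]
  Merge: [3] + [4] -> [3, 4]
  Split: [4, 6] -> [4] and [6]
  Merge: [4] + [6] -> [4, 6]
Merge: [3, 4] + [4, 6] -> [3, 4, 4, 6]

Final sorted array: [3, 4, 4, 6]

The merge sort proceeds by recursively splitting the array and merging sorted halves.
After all merges, the sorted array is [3, 4, 4, 6].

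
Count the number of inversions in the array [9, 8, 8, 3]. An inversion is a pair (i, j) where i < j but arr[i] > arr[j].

Finding inversions in [9, 8, 8, 3]:

(0, 1): arr[0]=9 > arr[1]=8
(0, 2): arr[0]=9 > arr[2]=8
(0, 3): arr[0]=9 > arr[3]=3
(1, 3): arr[1]=8 > arr[3]=3
(2, 3): arr[2]=8 > arr[3]=3

Total inversions: 5

The array has 5 inversion(s): (0,1), (0,2), (0,3), (1,3), (2,3). Each pair (i,j) satisfies i < j and arr[i] > arr[j].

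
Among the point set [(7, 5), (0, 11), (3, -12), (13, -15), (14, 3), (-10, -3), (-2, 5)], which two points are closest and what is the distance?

Computing all pairwise distances among 7 points:

d((7, 5), (0, 11)) = 9.2195
d((7, 5), (3, -12)) = 17.4642
d((7, 5), (13, -15)) = 20.8806
d((7, 5), (14, 3)) = 7.2801
d((7, 5), (-10, -3)) = 18.7883
d((7, 5), (-2, 5)) = 9.0
d((0, 11), (3, -12)) = 23.1948
d((0, 11), (13, -15)) = 29.0689
d((0, 11), (14, 3)) = 16.1245
d((0, 11), (-10, -3)) = 17.2047
d((0, 11), (-2, 5)) = 6.3246 <-- minimum
d((3, -12), (13, -15)) = 10.4403
d((3, -12), (14, 3)) = 18.6011
d((3, -12), (-10, -3)) = 15.8114
d((3, -12), (-2, 5)) = 17.72
d((13, -15), (14, 3)) = 18.0278
d((13, -15), (-10, -3)) = 25.9422
d((13, -15), (-2, 5)) = 25.0
d((14, 3), (-10, -3)) = 24.7386
d((14, 3), (-2, 5)) = 16.1245
d((-10, -3), (-2, 5)) = 11.3137

Closest pair: (0, 11) and (-2, 5) with distance 6.3246

The closest pair is (0, 11) and (-2, 5) with Euclidean distance 6.3246. For 7 points, brute-force pairwise comparison is shown above. For large n, the divide-and-conquer algorithm (sort by x, recurse on halves, check the dividing strip) achieves O(n log n).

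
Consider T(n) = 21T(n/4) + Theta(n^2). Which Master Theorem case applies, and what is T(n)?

Master Theorem for T(n) = 21T(n/4) + O(n^2):

a = 21, b = 4, c = 2
log_b(a) = log_4(21) = 2.1962

Case 1: c = 2 < log_4(21) = 2.1962
T(n) = O(n^(log_4 21))

For T(n) = 21T(n/4) + O(n^2): log_4(21) = 2.1962. This is Case 1 of the Master Theorem (c < log_b(a), work dominated by leaves), giving O(n^(log_4 21)).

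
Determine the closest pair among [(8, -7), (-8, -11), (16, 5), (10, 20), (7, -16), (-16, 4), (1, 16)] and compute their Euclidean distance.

Computing all pairwise distances among 7 points:

d((8, -7), (-8, -11)) = 16.4924
d((8, -7), (16, 5)) = 14.4222
d((8, -7), (10, 20)) = 27.074
d((8, -7), (7, -16)) = 9.0554 <-- minimum
d((8, -7), (-16, 4)) = 26.4008
d((8, -7), (1, 16)) = 24.0416
d((-8, -11), (16, 5)) = 28.8444
d((-8, -11), (10, 20)) = 35.8469
d((-8, -11), (7, -16)) = 15.8114
d((-8, -11), (-16, 4)) = 17.0
d((-8, -11), (1, 16)) = 28.4605
d((16, 5), (10, 20)) = 16.1555
d((16, 5), (7, -16)) = 22.8473
d((16, 5), (-16, 4)) = 32.0156
d((16, 5), (1, 16)) = 18.6011
d((10, 20), (7, -16)) = 36.1248
d((10, 20), (-16, 4)) = 30.5287
d((10, 20), (1, 16)) = 9.8489
d((7, -16), (-16, 4)) = 30.4795
d((7, -16), (1, 16)) = 32.5576
d((-16, 4), (1, 16)) = 20.8087

Closest pair: (8, -7) and (7, -16) with distance 9.0554

The closest pair is (8, -7) and (7, -16) with Euclidean distance 9.0554. For 7 points, brute-force pairwise comparison is shown above. For large n, the divide-and-conquer algorithm (sort by x, recurse on halves, check the dividing strip) achieves O(n log n).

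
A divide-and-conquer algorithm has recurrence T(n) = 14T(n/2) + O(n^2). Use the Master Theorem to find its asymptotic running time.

Master Theorem for T(n) = 14T(n/2) + O(n^2):

a = 14, b = 2, c = 2
log_b(a) = log_2(14) = 3.8074

Case 1: c = 2 < log_2(14) = 3.8074
T(n) = O(n^(log_2 14))

For T(n) = 14T(n/2) + O(n^2): log_2(14) = 3.8074. This is Case 1 of the Master Theorem (c < log_b(a), work dominated by leaves), giving O(n^(log_2 14)).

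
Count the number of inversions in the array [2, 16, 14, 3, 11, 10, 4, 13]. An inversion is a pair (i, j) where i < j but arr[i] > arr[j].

Finding inversions in [2, 16, 14, 3, 11, 10, 4, 13]:

(1, 2): arr[1]=16 > arr[2]=14
(1, 3): arr[1]=16 > arr[3]=3
(1, 4): arr[1]=16 > arr[4]=11
(1, 5): arr[1]=16 > arr[5]=10
(1, 6): arr[1]=16 > arr[6]=4
(1, 7): arr[1]=16 > arr[7]=13
(2, 3): arr[2]=14 > arr[3]=3
(2, 4): arr[2]=14 > arr[4]=11
(2, 5): arr[2]=14 > arr[5]=10
(2, 6): arr[2]=14 > arr[6]=4
(2, 7): arr[2]=14 > arr[7]=13
(4, 5): arr[4]=11 > arr[5]=10
(4, 6): arr[4]=11 > arr[6]=4
(5, 6): arr[5]=10 > arr[6]=4

Total inversions: 14

The array has 14 inversion(s): (1,2), (1,3), (1,4), (1,5), (1,6), (1,7), (2,3), (2,4), (2,5), (2,6), (2,7), (4,5), (4,6), (5,6). Each pair (i,j) satisfies i < j and arr[i] > arr[j].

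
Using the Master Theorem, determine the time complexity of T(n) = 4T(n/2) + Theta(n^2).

Master Theorem for T(n) = 4T(n/2) + O(n^2):

a = 4, b = 2, c = 2
log_b(a) = log_2(4) = 2.0000

Case 2: c = 2 = log_2(4) = 2.0000
T(n) = O(n^2 log n) = O(n^2 log n)

For T(n) = 4T(n/2) + O(n^2): log_2(4) = 2.0000. This is Case 2 of the Master Theorem (c = log_b(a), equal work at all levels), giving O(n^2 log n).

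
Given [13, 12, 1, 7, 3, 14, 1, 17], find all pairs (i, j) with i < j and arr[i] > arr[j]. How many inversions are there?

Finding inversions in [13, 12, 1, 7, 3, 14, 1, 17]:

(0, 1): arr[0]=13 > arr[1]=12
(0, 2): arr[0]=13 > arr[2]=1
(0, 3): arr[0]=13 > arr[3]=7
(0, 4): arr[0]=13 > arr[4]=3
(0, 6): arr[0]=13 > arr[6]=1
(1, 2): arr[1]=12 > arr[2]=1
(1, 3): arr[1]=12 > arr[3]=7
(1, 4): arr[1]=12 > arr[4]=3
(1, 6): arr[1]=12 > arr[6]=1
(3, 4): arr[3]=7 > arr[4]=3
(3, 6): arr[3]=7 > arr[6]=1
(4, 6): arr[4]=3 > arr[6]=1
(5, 6): arr[5]=14 > arr[6]=1

Total inversions: 13

The array has 13 inversion(s): (0,1), (0,2), (0,3), (0,4), (0,6), (1,2), (1,3), (1,4), (1,6), (3,4), (3,6), (4,6), (5,6). Each pair (i,j) satisfies i < j and arr[i] > arr[j].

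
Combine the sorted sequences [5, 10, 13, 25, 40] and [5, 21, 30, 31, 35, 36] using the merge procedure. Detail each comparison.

Merging process:

Compare 5 vs 5: take 5 from left. Merged: [5]
Compare 10 vs 5: take 5 from right. Merged: [5, 5]
Compare 10 vs 21: take 10 from left. Merged: [5, 5, 10]
Compare 13 vs 21: take 13 from left. Merged: [5, 5, 10, 13]
Compare 25 vs 21: take 21 from right. Merged: [5, 5, 10, 13, 21]
Compare 25 vs 30: take 25 from left. Merged: [5, 5, 10, 13, 21, 25]
Compare 40 vs 30: take 30 from right. Merged: [5, 5, 10, 13, 21, 25, 30]
Compare 40 vs 31: take 31 from right. Merged: [5, 5, 10, 13, 21, 25, 30, 31]
Compare 40 vs 35: take 35 from right. Merged: [5, 5, 10, 13, 21, 25, 30, 31, 35]
Compare 40 vs 36: take 36 from right. Merged: [5, 5, 10, 13, 21, 25, 30, 31, 35, 36]
Append remaining from left: [40]. Merged: [5, 5, 10, 13, 21, 25, 30, 31, 35, 36, 40]

Final merged array: [5, 5, 10, 13, 21, 25, 30, 31, 35, 36, 40]
Total comparisons: 10

The merged array is [5, 5, 10, 13, 21, 25, 30, 31, 35, 36, 40], requiring 10 comparisons. The merge step runs in O(n) time where n is the total number of elements.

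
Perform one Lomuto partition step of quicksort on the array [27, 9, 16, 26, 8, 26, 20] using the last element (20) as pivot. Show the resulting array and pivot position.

Lomuto partition with pivot = 20:

Initial array: [27, 9, 16, 26, 8, 26, 20]

arr[0]=27 > 20: no swap
arr[1]=9 <= 20: swap with position 0, array becomes [9, 27, 16, 26, 8, 26, 20]
arr[2]=16 <= 20: swap with position 1, array becomes [9, 16, 27, 26, 8, 26, 20]
arr[3]=26 > 20: no swap
arr[4]=8 <= 20: swap with position 2, array becomes [9, 16, 8, 26, 27, 26, 20]
arr[5]=26 > 20: no swap

Place pivot at position 3: [9, 16, 8, 20, 27, 26, 26]
Pivot position: 3

After partitioning with pivot 20, the array becomes [9, 16, 8, 20, 27, 26, 26]. The pivot is placed at index 3. All elements to the left of the pivot are <= 20, and all elements to the right are > 20.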